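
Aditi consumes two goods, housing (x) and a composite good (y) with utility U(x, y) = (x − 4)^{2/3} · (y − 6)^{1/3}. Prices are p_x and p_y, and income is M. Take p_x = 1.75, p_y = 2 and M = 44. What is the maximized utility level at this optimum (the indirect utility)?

V = 7.23

Substituting into the budget: x* = 4 + 2/3·(M − 4·p_x − 6·p_y)/p_x, and y* = 6 + 1/3·(…)/p_y.
Discretionary income = 44 − 4·1.75 − 6·2 = 25; x* = 4 + 2/3·25/1.75 = 13.5238; y* = 6 + 1/3·25/2 = 10.1667.
Utility at the optimum: U(13.5238, 10.1667) = 7.23.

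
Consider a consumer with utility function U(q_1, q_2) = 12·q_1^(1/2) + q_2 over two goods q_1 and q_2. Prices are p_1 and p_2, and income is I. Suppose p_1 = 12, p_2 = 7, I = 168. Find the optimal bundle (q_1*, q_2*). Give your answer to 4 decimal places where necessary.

q_1* = 12.25, q_2* = 3

MU_q_1 = 6/√q_1, MU_q_2 = 1. Tangency: 6/√q_1 = p_1/p_2.
Solve: √q_1 = 6·p_2/p_1, so q_1*(p_1,p_2) = (6·p_2/p_1)², and q_2* = (I − p_1·q_1*)/p_2.
Plugging in: q_1* = (6·7/12)² = 12.25, q_2* = 3.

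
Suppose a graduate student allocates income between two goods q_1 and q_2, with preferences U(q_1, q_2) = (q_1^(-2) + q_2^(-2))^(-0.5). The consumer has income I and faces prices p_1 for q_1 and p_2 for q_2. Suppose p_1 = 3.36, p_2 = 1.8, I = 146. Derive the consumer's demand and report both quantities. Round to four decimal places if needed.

q_1* = 26.1822, q_2* = 32.2376

MU_q_1 ∝ q_1^(-3), MU_q_2 ∝ q_2^(-3), so MRS = (q_2/q_1)^(3) = p_1/p_2.
Solve for the ratio: q_2/q_1 = [p_1/p_2]^(1/3).
With the ratio pinned down, the budget gives q_1* = I/(p_1 + p_2·(q_2/q_1)) and q_2* = (q_2/q_1)·q_1*.
Numerically q_2/q_1 = 1.231277, so q_1* = 146/(3.36 + 1.8·1.231277) = 26.1822 and q_2* = 1.231277·26.1822 = 32.2376.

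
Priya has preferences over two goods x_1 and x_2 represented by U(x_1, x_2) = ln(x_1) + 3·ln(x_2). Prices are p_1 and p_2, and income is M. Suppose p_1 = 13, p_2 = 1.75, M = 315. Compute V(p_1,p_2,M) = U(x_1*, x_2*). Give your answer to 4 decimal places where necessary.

V = 16.5172

Demand: x_1*(p_1,p_2,M) = 0.25·M/p_1 and x_2* = 0.75·M/p_2.
At p_1=13, p_2=1.75, M=315: x_1* = 0.25·315/13 = 6.0577, x_2* = 135.
Utility at the optimum: U(6.0577, 135) = 16.5172.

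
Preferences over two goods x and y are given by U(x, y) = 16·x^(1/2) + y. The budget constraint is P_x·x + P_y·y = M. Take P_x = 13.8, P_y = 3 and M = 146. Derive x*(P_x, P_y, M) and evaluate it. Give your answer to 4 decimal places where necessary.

Solve: √x = 8·P_y/P_x, so x*(P_x,P_y) = (8·P_y/P_x)², and y* = (M − P_x·x*)/P_y.
Plugging in: x* = (8·3/13.8)² = 3.0246.

x* = 3.0246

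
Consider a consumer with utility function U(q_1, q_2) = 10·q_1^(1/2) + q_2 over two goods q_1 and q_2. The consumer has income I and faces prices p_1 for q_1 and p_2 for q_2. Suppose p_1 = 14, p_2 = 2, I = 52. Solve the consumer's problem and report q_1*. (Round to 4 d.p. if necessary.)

q_1* = 0.5102

Utility is quasi-linear in q_2; the FOC for q_1 is 5/√q_1 = p_1/p_2.
Thus q_1* = (5·p_2/p_1)² — independent of I — with the rest of income spent on q_2.
Plugging in: q_1* = (5·2/14)² = 0.5102.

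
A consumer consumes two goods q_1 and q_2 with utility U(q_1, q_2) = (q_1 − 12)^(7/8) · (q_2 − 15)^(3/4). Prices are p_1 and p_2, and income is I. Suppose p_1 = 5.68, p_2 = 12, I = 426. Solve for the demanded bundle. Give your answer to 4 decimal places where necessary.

q_1* = 28.8592, q_2* = 21.84

This is Cobb-Douglas in (q_1−12, q_2−15): tangency gives 0.875·p_2·(q_2−15) = 0.75·p_1·(q_1−12).
Substituting into the budget: q_1* = 12 + 7/13·(I − 12·p_1 − 15·p_2)/p_1, and q_2* = 15 + 6/13·(…)/p_2.
Discretionary income = 426 − 12·5.68 − 15·12 = 177.84; q_1* = 12 + 7/13·177.84/5.68 = 28.8592; q_2* = 15 + 6/13·177.84/12 = 21.84.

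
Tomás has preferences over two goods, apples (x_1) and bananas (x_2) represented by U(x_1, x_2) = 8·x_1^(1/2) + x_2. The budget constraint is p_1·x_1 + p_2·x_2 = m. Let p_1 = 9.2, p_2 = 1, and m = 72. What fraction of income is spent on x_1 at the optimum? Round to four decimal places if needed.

Thus x_1* = (4·p_2/p_1)² — independent of m — with the rest of income spent on x_2.
Plugging in: x_1* = (4·1/9.2)² = 0.189, x_2* = 70.2609.
Expenditure on x_1: 9.2·0.189 = 1.7391; share = 0.0242.

share on x_1 = 0.0242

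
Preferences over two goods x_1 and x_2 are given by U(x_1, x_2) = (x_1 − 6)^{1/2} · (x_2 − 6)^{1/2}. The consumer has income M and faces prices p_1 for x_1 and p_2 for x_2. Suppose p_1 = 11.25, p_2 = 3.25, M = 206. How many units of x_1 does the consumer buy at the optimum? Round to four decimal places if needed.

This is Cobb-Douglas in (x_1−6, x_2−6): tangency gives 0.5·p_2·(x_2−6) = 0.5·p_1·(x_1−6).
Substituting into the budget: x_1* = 6 + 0.5·(M − 6·p_1 − 6·p_2)/p_1, and x_2* = 6 + 0.5·(…)/p_2.
Discretionary income = 206 − 6·11.25 − 6·3.25 = 119; x_1* = 6 + 0.5·119/11.25 = 11.2889.

x_1* = 11.2889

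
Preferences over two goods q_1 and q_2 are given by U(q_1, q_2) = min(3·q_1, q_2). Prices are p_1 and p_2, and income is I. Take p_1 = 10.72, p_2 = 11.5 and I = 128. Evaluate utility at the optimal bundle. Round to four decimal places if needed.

Leontief preferences: the optimum is at the kink where q_1/1 = q_2/3, i.e. q_2 = 3·q_1.
Budget: p_1·q_1 + p_2·3·q_1 = I, so (p_1 + 3·p_2)·q_1 = I.
Demand: q_1*(p_1,p_2,I) = I/(p_1 + 3·p_2), q_2* = 3·I/(p_1 + 3·p_2).
Here 10.72 + 3·11.5 = 45.22, giving q_1* = 2.8306 and q_2* = 8.4918.
Utility at the optimum: U(2.8306, 8.4918) = 8.4918.

V = 8.4918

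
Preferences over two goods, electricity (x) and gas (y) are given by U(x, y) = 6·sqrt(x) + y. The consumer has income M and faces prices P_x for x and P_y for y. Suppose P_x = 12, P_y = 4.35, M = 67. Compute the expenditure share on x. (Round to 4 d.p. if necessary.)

share on x = 0.2118

Set MRS = P_x/P_y: 3·x^(−1/2) = P_x/P_y.
Solve: √x = 3·P_y/P_x, so x*(P_x,P_y) = (3·P_y/P_x)², and y* = (M − P_x·x*)/P_y.
Plugging in: x* = (3·4.35/12)² = 1.1827, y* = 12.1398.
Expenditure on x: 12·1.1827 = 14.1919; share = 0.2118.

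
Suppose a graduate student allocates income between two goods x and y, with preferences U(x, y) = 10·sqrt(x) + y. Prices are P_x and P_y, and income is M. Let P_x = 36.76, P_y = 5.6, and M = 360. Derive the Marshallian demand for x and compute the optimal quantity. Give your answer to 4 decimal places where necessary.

x* = 0.5802

MU_x = 5/√x, MU_y = 1. Tangency: 5/√x = P_x/P_y.
Solve: √x = 5·P_y/P_x, so x*(P_x,P_y) = (5·P_y/P_x)², and y* = (M − P_x·x*)/P_y.
Plugging in: x* = (5·5.6/36.76)² = 0.5802.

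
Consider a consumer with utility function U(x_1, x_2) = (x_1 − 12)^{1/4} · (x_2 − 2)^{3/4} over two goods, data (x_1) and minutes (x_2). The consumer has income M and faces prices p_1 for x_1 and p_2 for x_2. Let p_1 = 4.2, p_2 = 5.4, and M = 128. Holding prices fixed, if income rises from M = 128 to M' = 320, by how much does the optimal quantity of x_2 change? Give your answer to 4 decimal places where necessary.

Δx_2* = 26.6667

Let x_1' = x_1−12, x_2' = x_2−2. MRS = (1/3)·x_2'/x_1' = p_1/p_2.
Substituting into the budget: x_1* = 12 + 0.25·(M − 12·p_1 − 2·p_2)/p_1, and x_2* = 2 + 0.75·(…)/p_2.
Discretionary income = 128 − 12·4.2 − 2·5.4 = 66.8; x_2* = 2 + 0.75·66.8/5.4 = 11.2778.
At M' = 320: x_2* = 37.9444. Change: 37.9444 − 11.2778 = 26.6667.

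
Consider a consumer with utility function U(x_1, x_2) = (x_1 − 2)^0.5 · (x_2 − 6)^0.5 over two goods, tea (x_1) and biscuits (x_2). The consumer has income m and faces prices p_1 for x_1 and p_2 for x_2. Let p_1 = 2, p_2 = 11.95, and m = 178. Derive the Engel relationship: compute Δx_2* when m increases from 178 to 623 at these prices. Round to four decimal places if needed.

MRS = (x_2−6)/(x_1−2). Tangency with p_1/p_2 gives x_2−6 = (p_1/p_2)·(x_1−2).
After buying the subsistence bundle (2, 6), a share 0.5 of the remaining income goes to x_1: x_1* = 2 + 0.5·(m − 2p_1 − 6p_2)/p_1.
Discretionary income = 178 − 2·2 − 6·11.95 = 102.3; x_2* = 6 + 0.5·102.3/11.95 = 10.2803.
At m' = 623: x_2* = 28.8996. Change: 28.8996 − 10.2803 = 18.6192.

Δx_2* = 18.6192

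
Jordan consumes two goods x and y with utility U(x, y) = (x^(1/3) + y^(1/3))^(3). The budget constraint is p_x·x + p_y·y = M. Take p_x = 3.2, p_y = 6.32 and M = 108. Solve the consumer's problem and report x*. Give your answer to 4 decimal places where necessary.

From the CES first-order condition, (y/x)^(2/3) = p_x/p_y.
Hence y/x = (p_x/p_y)^(1/(2/3)), i.e. raised to the 1.5 power.
Substitute y = (y/x)·x into the budget: x* = M/(p_x + p_y·(y/x)).
Numerically y/x = 0.360288, so x* = 108/(3.2 + 6.32·0.360288) = 19.7188.

x* = 19.7188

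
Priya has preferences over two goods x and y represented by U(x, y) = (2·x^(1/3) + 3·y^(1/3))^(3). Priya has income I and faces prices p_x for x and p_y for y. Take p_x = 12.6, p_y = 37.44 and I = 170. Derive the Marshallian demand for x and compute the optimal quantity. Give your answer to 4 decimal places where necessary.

x* = 6.5313

MU_x ∝ 2·x^(-2/3), MU_y ∝ 3·y^(-2/3), so MRS = (2/3)·(y/x)^(2/3) = p_x/p_y.
Solve for the ratio: y/x = [(3/2)·p_x/p_y]^(1.5).
Substitute y = (y/x)·x into the budget: x* = I/(p_x + p_y·(y/x)).
Numerically y/x = 0.358665, so x* = 170/(12.6 + 37.44·0.358665) = 6.5313.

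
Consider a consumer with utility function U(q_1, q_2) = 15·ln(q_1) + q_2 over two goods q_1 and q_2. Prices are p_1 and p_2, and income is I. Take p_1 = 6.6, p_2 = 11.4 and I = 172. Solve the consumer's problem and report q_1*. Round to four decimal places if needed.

Set MRS = p_1/p_2: (15/q_1)/1 = p_1/p_2.
So q_1*(p_1,p_2) = 15·p_2/p_1, independent of income; and q_2* = (I − 15·p_2)/p_2.
At the given prices: q_1* = 15·11.4/6.6 = 25.9091.

q_1* = 25.9091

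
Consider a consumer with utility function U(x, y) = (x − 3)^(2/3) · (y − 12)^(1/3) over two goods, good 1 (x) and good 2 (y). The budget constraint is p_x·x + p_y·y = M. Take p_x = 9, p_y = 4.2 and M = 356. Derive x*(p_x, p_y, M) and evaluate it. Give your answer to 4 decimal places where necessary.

Let x' = x−3, y' = y−12. MRS = 2·y'/x' = p_x/p_y.
After buying the subsistence bundle (3, 12), a share 2/3 of the remaining income goes to x: x* = 3 + 2/3·(M − 3p_x − 12p_y)/p_x.
Discretionary income = 356 − 3·9 − 12·4.2 = 278.6; x* = 3 + 2/3·278.6/9 = 23.637.

x* = 23.637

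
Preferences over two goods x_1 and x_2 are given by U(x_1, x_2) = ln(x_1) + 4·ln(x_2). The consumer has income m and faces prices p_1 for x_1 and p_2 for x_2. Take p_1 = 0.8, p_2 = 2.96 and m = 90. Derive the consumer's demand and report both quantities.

x_1* = 22.5, x_2* = 24.3243

The MRS is (1/4)·x_2/x_1. Set MRS = p_1/p_2.
So p_2·x_2 = 4·p_1·x_1; combined with the budget, a share 0.2 of income goes to x_1.
Demand: x_1*(p_1,p_2,m) = 0.2·m/p_1 and x_2* = 0.8·m/p_2.
At p_1=0.8, p_2=2.96, m=90: x_1* = 0.2·90/0.8 = 22.5, x_2* = 24.3243.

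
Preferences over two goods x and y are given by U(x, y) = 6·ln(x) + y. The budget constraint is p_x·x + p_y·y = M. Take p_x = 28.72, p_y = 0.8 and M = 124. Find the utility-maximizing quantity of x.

So x*(p_x,p_y) = 6·p_y/p_x, independent of income; and y* = (M − 6·p_y)/p_y.
At the given prices: x* = 6·0.8/28.72 = 0.1671.

x* = 0.1671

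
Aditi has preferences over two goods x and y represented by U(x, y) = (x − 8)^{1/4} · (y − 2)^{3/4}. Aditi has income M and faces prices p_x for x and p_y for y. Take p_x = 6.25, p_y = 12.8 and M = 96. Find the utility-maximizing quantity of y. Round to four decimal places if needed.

This is Cobb-Douglas in (x−8, y−2): tangency gives 0.25·p_y·(y−2) = 0.75·p_x·(x−8).
Substituting into the budget: x* = 8 + 0.25·(M − 8·p_x − 2·p_y)/p_x, and y* = 2 + 0.75·(…)/p_y.
Discretionary income = 96 − 8·6.25 − 2·12.8 = 20.4; y* = 2 + 0.75·20.4/12.8 = 3.1953.

y* = 3.1953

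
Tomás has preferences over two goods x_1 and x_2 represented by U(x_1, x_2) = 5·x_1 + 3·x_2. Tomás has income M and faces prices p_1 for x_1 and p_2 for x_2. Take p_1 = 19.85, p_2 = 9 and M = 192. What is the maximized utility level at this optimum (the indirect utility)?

Perfect substitutes: compare marginal utility per dollar. 5/p_1 vs 3/p_2 → 0.2519 vs 0.3333.
x_2 gives more utility per dollar, so spend all income on x_2: x_2* = M/p_2, x_1* = 0.
Numerically: x_1* = 0, x_2* = 21.3333.
Utility at the optimum: U(0, 21.3333) = 64.

V = 64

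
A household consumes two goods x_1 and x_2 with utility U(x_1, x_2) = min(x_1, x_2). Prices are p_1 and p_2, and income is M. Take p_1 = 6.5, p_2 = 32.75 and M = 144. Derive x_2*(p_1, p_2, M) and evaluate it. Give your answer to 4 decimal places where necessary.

x_2* = 3.6688

Leontief preferences: the optimum is at the kink where x_1/1 = x_2/1, i.e. x_2 = x_1.
Budget: p_1·x_1 + p_2·x_1 = M, so (p_1 + p_2)·x_1 = M.
Demand: x_1*(p_1,p_2,M) = M/(p_1 + p_2), x_2* = M/(p_1 + p_2).
Here 6.5 + 32.75 = 39.25, giving x_2* = 3.6688.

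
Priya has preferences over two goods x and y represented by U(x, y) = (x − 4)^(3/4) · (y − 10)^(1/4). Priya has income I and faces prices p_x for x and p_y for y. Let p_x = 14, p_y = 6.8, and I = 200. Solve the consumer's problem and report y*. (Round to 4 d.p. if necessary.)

MRS = 3·(y−10)/(x−4). Tangency with p_x/p_y gives y−10 = (1/3)·(p_x/p_y)·(x−4).
Substituting into the budget: x* = 4 + 0.75·(I − 4·p_x − 10·p_y)/p_x, and y* = 10 + 0.25·(…)/p_y.
Discretionary income = 200 − 4·14 − 10·6.8 = 76; y* = 10 + 0.25·76/6.8 = 12.7941.

y* = 12.7941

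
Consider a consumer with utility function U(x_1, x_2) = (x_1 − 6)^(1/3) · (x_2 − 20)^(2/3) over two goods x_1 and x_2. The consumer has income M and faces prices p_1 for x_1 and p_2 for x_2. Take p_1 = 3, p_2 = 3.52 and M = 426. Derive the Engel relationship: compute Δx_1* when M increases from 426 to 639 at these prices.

Δx_1* = 23.6667

This is Cobb-Douglas in (x_1−6, x_2−20): tangency gives 1/3·p_2·(x_2−20) = 2/3·p_1·(x_1−6).
After buying the subsistence bundle (6, 20), a share 1/3 of the remaining income goes to x_1: x_1* = 6 + 1/3·(M − 6p_1 − 20p_2)/p_1.
Discretionary income = 426 − 6·3 − 20·3.52 = 337.6; x_1* = 6 + 1/3·337.6/3 = 43.5111.
At M' = 639: x_1* = 67.1778. Change: 67.1778 − 43.5111 = 23.6667.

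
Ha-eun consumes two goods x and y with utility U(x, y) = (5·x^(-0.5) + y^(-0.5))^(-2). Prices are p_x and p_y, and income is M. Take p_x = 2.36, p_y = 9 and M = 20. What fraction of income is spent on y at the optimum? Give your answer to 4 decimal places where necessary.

Substitute y = (y/x)·x into the budget: x* = M/(p_x + p_y·(y/x)).
Numerically y/x = 0.140109, so x* = 20/(2.36 + 9·0.140109) = 5.5234 and y* = 0.140109·5.5234 = 0.7739.
Expenditure on y: 9·0.7739 = 6.9649; share = 0.3482.

share on y = 0.3482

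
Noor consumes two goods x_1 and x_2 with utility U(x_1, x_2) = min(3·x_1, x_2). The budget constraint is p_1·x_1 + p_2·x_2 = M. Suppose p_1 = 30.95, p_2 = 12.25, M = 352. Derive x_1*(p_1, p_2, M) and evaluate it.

x_1* = 5.1994

With perfect complements, no substitution: consume in ratio x_1:x_2 = 1:3.
Budget: p_1·x_1 + p_2·3·x_1 = M, so (p_1 + 3·p_2)·x_1 = M.
Demand: x_1*(p_1,p_2,M) = M/(p_1 + 3·p_2), x_2* = 3·M/(p_1 + 3·p_2).
Here 30.95 + 3·12.25 = 67.7, giving x_1* = 5.1994.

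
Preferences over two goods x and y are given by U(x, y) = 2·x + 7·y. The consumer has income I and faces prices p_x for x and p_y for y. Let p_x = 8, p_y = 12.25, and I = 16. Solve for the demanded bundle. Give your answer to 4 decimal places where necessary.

x* = 0, y* = 1.3061

Linear utility — the consumer picks whichever good has higher MU/price: 2/8 = 0.25 vs 7/12.25 = 0.5714.
y gives more utility per dollar, so spend all income on y: y* = I/p_y, x* = 0.
Numerically: x* = 0, y* = 1.3061.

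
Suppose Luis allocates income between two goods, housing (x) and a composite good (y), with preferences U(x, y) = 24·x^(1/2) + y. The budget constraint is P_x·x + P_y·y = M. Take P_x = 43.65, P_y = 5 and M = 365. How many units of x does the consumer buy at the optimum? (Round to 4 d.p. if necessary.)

Utility is quasi-linear in y; the FOC for x is 12/√x = P_x/P_y.
Thus x* = (12·P_y/P_x)² — independent of M — with the rest of income spent on y.
Plugging in: x* = (12·5/43.65)² = 1.8894.

x* = 1.8894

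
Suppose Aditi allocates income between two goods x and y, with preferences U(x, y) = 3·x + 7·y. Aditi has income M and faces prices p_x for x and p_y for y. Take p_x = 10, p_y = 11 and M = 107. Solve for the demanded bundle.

x* = 0, y* = 9.7273

Perfect substitutes: compare marginal utility per dollar. 3/p_x vs 7/p_y → 0.3 vs 0.6364.
y gives more utility per dollar, so spend all income on y: y* = M/p_y, x* = 0.
Numerically: x* = 0, y* = 9.7273.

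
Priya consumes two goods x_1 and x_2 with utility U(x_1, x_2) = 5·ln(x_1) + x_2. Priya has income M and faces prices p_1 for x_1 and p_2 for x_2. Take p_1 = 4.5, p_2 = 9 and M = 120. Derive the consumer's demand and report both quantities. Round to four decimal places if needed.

Set MRS = p_1/p_2: (5/x_1)/1 = p_1/p_2.
So x_1*(p_1,p_2) = 5·p_2/p_1, independent of income; and x_2* = (M − 5·p_2)/p_2.
At the given prices: x_1* = 5·9/4.5 = 10, and x_2* = 8.3333.

x_1* = 10, x_2* = 8.3333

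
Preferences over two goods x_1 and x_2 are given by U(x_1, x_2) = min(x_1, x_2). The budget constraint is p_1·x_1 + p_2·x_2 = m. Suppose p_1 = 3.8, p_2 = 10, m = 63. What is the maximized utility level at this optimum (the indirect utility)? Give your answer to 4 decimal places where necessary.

V = 4.5652

With perfect complements, no substitution: consume in ratio x_1:x_2 = 1:1.
Budget: p_1·x_1 + p_2·x_1 = m, so (p_1 + p_2)·x_1 = m.
Demand: x_1*(p_1,p_2,m) = m/(p_1 + p_2), x_2* = m/(p_1 + p_2).
Here 3.8 + 10 = 13.8, giving x_1* = 4.5652 and x_2* = 4.5652.
Utility at the optimum: U(4.5652, 4.5652) = 4.5652.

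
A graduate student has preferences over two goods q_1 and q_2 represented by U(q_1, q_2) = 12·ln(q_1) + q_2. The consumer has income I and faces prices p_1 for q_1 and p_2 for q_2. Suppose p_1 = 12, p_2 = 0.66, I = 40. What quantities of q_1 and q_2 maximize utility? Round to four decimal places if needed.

q_1* = 0.66, q_2* = 48.6061

Set MRS = p_1/p_2: (12/q_1)/1 = p_1/p_2.
So q_1*(p_1,p_2) = 12·p_2/p_1, independent of income; and q_2* = (I − 12·p_2)/p_2.
At the given prices: q_1* = 12·0.66/12 = 0.66, and q_2* = 48.6061.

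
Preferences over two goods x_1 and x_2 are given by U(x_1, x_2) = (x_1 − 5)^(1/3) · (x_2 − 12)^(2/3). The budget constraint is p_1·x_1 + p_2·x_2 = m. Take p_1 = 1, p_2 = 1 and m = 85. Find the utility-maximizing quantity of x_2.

This is Cobb-Douglas in (x_1−5, x_2−12): tangency gives 1/3·p_2·(x_2−12) = 2/3·p_1·(x_1−5).
After buying the subsistence bundle (5, 12), a share 1/3 of the remaining income goes to x_1: x_1* = 5 + 1/3·(m − 5p_1 − 12p_2)/p_1.
Discretionary income = 85 − 5·1 − 12·1 = 68; x_2* = 12 + 2/3·68/1 = 57.3333.

x_2* = 57.3333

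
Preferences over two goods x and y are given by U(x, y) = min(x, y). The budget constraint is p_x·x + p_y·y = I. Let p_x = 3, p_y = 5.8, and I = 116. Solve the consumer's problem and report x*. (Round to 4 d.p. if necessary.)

x* = 13.1818

With perfect complements, no substitution: consume in ratio x:y = 1:1.
Budget: p_x·x + p_y·x = I, so (p_x + p_y)·x = I.
Demand: x*(p_x,p_y,I) = I/(p_x + p_y), y* = I/(p_x + p_y).
Here 3 + 5.8 = 8.8, giving x* = 13.1818.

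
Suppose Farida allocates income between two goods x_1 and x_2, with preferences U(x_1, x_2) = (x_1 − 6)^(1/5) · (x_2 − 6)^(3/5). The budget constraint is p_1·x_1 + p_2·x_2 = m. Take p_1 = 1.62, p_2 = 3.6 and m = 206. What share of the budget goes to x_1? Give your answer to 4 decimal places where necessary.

share on x_1 = 0.2592

MRS = (1/3)·(x_2−6)/(x_1−6). Tangency with p_1/p_2 gives x_2−6 = 3·(p_1/p_2)·(x_1−6).
Substituting into the budget: x_1* = 6 + 0.25·(m − 6·p_1 − 6·p_2)/p_1, and x_2* = 6 + 0.75·(…)/p_2.
Discretionary income = 206 − 6·1.62 − 6·3.6 = 174.68; x_1* = 6 + 0.25·174.68/1.62 = 32.9568; x_2* = 6 + 0.75·174.68/3.6 = 42.3917.
Expenditure on x_1: 1.62·32.9568 = 53.39; share = 0.2592.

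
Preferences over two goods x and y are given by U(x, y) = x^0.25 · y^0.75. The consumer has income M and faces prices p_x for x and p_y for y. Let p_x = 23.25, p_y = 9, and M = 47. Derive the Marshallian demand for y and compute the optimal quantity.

The MRS is (1/3)·y/x. Set MRS = p_x/p_y.
So 0.25·p_y·y = 0.75·p_x·x; combined with the budget, a share 0.25 of income goes to x.
Demand: x*(p_x,p_y,M) = 0.25·M/p_x and y* = 0.75·M/p_y.
At p_x=23.25, p_y=9, M=47: y* = 0.75·47/9 = 3.9167.

y* = 3.9167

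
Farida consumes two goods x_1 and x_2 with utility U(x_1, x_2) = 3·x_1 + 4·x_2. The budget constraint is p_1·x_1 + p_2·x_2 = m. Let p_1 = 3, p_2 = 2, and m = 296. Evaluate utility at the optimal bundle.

Perfect substitutes: compare marginal utility per dollar. 3/p_1 vs 4/p_2 → 1 vs 2.
x_2 gives more utility per dollar, so spend all income on x_2: x_2* = m/p_2, x_1* = 0.
Numerically: x_1* = 0, x_2* = 148.
Utility at the optimum: U(0, 148) = 592.

V = 592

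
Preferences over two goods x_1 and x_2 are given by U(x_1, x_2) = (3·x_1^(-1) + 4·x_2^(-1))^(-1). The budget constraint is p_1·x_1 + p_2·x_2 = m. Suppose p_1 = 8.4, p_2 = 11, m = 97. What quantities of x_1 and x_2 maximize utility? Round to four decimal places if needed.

From the CES first-order condition, (3/4)·(x_2/x_1)^(2) = p_1/p_2.
Hence x_2/x_1 = ((4/3)·p_1/p_2)^(1/(2)), i.e. raised to the 0.5 power.
Substitute x_2 = (x_2/x_1)·x_1 into the budget: x_1* = m/(p_1 + p_2·(x_2/x_1)).
Numerically x_2/x_1 = 1.00905, so x_1* = 97/(8.4 + 11·1.00905) = 4.9745 and x_2* = 1.00905·4.9745 = 5.0195.

x_1* = 4.9745, x_2* = 5.0195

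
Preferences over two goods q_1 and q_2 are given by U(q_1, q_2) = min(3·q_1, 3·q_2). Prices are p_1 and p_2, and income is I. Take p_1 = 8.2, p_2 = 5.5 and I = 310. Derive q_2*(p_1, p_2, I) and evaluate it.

Here 3·8.2 + 3·5.5 = 41.1, giving q_2* = 22.6277.

q_2* = 22.6277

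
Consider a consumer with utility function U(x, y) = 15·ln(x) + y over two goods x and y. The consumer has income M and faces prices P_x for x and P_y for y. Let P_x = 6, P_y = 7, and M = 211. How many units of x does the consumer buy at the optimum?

MU_x = 15/x, MU_y = 1. Tangency: 15/x = P_x/P_y.
So x*(P_x,P_y) = 15·P_y/P_x, independent of income; and y* = (M − 15·P_y)/P_y.
At the given prices: x* = 15·7/6 = 17.5.

x* = 17.5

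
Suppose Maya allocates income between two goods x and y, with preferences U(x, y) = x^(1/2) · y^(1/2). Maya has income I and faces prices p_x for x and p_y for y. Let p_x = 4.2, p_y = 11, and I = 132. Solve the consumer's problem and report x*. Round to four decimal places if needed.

x* = 15.7143

The MRS is y/x. Set MRS = p_x/p_y.
Rearranging, p_y·y = p_x·x. Substituting into the budget gives p_x·x·(1 + 1) = I.
Demand: x*(p_x,p_y,I) = 0.5·I/p_x and y* = 0.5·I/p_y.
At p_x=4.2, p_y=11, I=132: x* = 0.5·132/4.2 = 15.7143.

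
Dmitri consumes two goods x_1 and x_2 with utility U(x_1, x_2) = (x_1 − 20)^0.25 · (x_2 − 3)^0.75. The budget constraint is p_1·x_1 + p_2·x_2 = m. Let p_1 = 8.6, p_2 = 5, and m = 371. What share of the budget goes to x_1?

Let x_1' = x_1−20, x_2' = x_2−3. MRS = (1/3)·x_2'/x_1' = p_1/p_2.
After buying the subsistence bundle (20, 3), a share 0.25 of the remaining income goes to x_1: x_1* = 20 + 0.25·(m − 20p_1 − 3p_2)/p_1.
Discretionary income = 371 − 20·8.6 − 3·5 = 184; x_1* = 20 + 0.25·184/8.6 = 25.3488; x_2* = 3 + 0.75·184/5 = 30.6.
Expenditure on x_1: 8.6·25.3488 = 218; share = 0.5876.

share on x_1 = 0.5876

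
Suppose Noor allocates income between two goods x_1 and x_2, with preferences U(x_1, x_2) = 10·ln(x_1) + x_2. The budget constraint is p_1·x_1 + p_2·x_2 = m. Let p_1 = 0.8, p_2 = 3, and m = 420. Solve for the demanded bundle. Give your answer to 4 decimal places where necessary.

Set MRS = p_1/p_2: (10/x_1)/1 = p_1/p_2.
So x_1*(p_1,p_2) = 10·p_2/p_1, independent of income; and x_2* = (m − 10·p_2)/p_2.
At the given prices: x_1* = 10·3/0.8 = 37.5, and x_2* = 130.

x_1* = 37.5, x_2* = 130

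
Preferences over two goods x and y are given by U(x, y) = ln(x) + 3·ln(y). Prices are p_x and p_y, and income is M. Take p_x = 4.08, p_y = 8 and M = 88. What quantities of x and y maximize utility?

x* = 5.3922, y* = 8.25

Tangency: MRS = (1/3)·y/x = p_x/p_y.
So p_y·y = 3·p_x·x; combined with the budget, a share 0.25 of income goes to x.
Demand: x*(p_x,p_y,M) = 0.25·M/p_x and y* = 0.75·M/p_y.
At p_x=4.08, p_y=8, M=88: x* = 0.25·88/4.08 = 5.3922, y* = 8.25.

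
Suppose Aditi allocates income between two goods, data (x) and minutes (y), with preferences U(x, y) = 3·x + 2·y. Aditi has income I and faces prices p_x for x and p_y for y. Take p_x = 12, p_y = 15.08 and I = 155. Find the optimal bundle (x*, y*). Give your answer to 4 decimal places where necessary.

Perfect substitutes: compare marginal utility per dollar. 3/p_x vs 2/p_y → 0.25 vs 0.1326.
x gives more utility per dollar, so spend all income on x: x* = I/p_x, y* = 0.
Numerically: x* = 12.9167, y* = 0.

x* = 12.9167, y* = 0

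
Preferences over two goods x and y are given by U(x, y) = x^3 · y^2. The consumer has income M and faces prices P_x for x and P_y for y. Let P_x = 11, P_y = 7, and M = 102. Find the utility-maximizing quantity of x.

Demand: x*(P_x,P_y,M) = 0.6·M/P_x and y* = 0.4·M/P_y.
At P_x=11, P_y=7, M=102: x* = 0.6·102/11 = 5.5636.

x* = 5.5636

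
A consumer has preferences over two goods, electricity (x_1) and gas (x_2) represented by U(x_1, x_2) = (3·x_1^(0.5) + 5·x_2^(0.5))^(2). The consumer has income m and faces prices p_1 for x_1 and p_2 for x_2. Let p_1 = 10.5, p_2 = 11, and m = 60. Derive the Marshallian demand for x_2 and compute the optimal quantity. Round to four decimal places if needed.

x_2* = 3.9608

MRS = MU_x_1/MU_x_2 = (3/5)·(x_2/x_1)^(0.5). Set equal to p_1/p_2.
Hence x_2/x_1 = ((5/3)·p_1/p_2)^(1/(0.5)), i.e. raised to the 2 power.
Substitute x_2 = (x_2/x_1)·x_1 into the budget: x_1* = m/(p_1 + p_2·(x_2/x_1)).
Numerically x_2/x_1 = 2.530992, so x_1* = 60/(10.5 + 11·2.530992) = 1.5649 and x_2* = 2.530992·1.5649 = 3.9608.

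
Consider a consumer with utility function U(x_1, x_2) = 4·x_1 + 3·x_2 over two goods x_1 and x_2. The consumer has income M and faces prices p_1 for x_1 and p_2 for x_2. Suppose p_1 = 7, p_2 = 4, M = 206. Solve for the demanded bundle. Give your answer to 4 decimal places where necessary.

Linear utility — the consumer picks whichever good has higher MU/price: 4/7 = 0.5714 vs 3/4 = 0.75.
x_2 gives more utility per dollar, so spend all income on x_2: x_2* = M/p_2, x_1* = 0.
Numerically: x_1* = 0, x_2* = 51.5.

x_1* = 0, x_2* = 51.5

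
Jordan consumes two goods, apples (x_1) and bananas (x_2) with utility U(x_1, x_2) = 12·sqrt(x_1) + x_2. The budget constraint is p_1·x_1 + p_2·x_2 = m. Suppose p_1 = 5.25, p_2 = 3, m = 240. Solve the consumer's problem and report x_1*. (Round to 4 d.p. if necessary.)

x_1* = 11.7551

Utility is quasi-linear in x_2; the FOC for x_1 is 6/√x_1 = p_1/p_2.
Thus x_1* = (6·p_2/p_1)² — independent of m — with the rest of income spent on x_2.
Plugging in: x_1* = (6·3/5.25)² = 11.7551.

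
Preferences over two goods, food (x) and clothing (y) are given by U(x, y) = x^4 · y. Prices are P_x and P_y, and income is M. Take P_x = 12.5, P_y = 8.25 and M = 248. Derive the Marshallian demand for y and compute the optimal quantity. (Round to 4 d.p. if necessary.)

y* = 6.0121

MU_x/MU_y = (4·y)/(x); tangency sets this equal to P_x/P_y.
Rearranging, P_y·y = (1/4)·P_x·x. Substituting into the budget gives P_x·x·(1 + (1/4)) = M.
Demand: x*(P_x,P_y,M) = 0.8·M/P_x and y* = 0.2·M/P_y.
At P_x=12.5, P_y=8.25, M=248: y* = 0.2·248/8.25 = 6.0121.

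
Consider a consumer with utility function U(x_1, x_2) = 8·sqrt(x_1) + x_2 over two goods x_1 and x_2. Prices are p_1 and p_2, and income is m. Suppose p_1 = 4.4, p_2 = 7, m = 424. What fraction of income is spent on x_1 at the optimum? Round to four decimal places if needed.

Plugging in: x_1* = (4·7/4.4)² = 40.4959, x_2* = 35.1169.
Expenditure on x_1: 4.4·40.4959 = 178.1818; share = 0.4202.

share on x_1 = 0.4202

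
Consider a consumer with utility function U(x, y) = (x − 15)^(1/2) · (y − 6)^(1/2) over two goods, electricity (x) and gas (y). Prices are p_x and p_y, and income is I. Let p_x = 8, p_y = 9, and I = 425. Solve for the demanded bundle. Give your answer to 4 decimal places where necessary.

x* = 30.6875, y* = 19.9444

Let x' = x−15, y' = y−6. MRS = y'/x' = p_x/p_y.
Substituting into the budget: x* = 15 + 0.5·(I − 15·p_x − 6·p_y)/p_x, and y* = 6 + 0.5·(…)/p_y.
Discretionary income = 425 − 15·8 − 6·9 = 251; x* = 15 + 0.5·251/8 = 30.6875; y* = 6 + 0.5·251/9 = 19.9444.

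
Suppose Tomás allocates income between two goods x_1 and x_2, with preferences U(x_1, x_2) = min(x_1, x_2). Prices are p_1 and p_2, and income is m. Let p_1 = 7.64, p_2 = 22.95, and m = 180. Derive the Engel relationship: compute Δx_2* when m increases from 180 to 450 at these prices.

With perfect complements, no substitution: consume in ratio x_1:x_2 = 1:1.
Budget: p_1·x_1 + p_2·x_1 = m, so (p_1 + p_2)·x_1 = m.
Demand: x_1*(p_1,p_2,m) = m/(p_1 + p_2), x_2* = m/(p_1 + p_2).
Here 7.64 + 22.95 = 30.59, giving x_2* = 5.8843.
At m' = 450: x_2* = 14.7107. Change: 14.7107 − 5.8843 = 8.8264.

Δx_2* = 8.8264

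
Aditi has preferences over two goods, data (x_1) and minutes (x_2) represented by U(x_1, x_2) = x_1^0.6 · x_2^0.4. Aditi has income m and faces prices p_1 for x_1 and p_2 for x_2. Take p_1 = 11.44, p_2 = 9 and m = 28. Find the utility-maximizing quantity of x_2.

MU_x_1/MU_x_2 = (0.6·x_2)/(0.4·x_1); tangency sets this equal to p_1/p_2.
Rearranging, p_2·x_2 = (2/3)·p_1·x_1. Substituting into the budget gives p_1·x_1·(1 + (2/3)) = m.
Demand: x_1*(p_1,p_2,m) = 0.6·m/p_1 and x_2* = 0.4·m/p_2.
At p_1=11.44, p_2=9, m=28: x_2* = 0.4·28/9 = 1.2444.

x_2* = 1.2444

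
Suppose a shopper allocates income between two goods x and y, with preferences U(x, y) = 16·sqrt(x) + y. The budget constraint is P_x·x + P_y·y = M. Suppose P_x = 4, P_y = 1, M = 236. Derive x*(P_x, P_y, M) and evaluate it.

Utility is quasi-linear in y; the FOC for x is 8/√x = P_x/P_y.
Solve: √x = 8·P_y/P_x, so x*(P_x,P_y) = (8·P_y/P_x)², and y* = (M − P_x·x*)/P_y.
Plugging in: x* = (8·1/4)² = 4.

x* = 4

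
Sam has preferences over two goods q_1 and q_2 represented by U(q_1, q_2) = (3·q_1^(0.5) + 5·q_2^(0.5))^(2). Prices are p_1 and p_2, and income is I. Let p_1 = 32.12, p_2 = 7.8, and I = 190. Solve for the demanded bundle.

From the CES first-order condition, (3/5)·(q_2/q_1)^(0.5) = p_1/p_2.
Solve for the ratio: q_2/q_1 = [(5/3)·p_1/p_2]^(2).
Substitute q_2 = (q_2/q_1)·q_1 into the budget: q_1* = I/(p_1 + p_2·(q_2/q_1)).
Numerically q_2/q_1 = 47.104171, so q_1* = 190/(32.12 + 7.8·47.104171) = 0.4756 and q_2* = 47.104171·0.4756 = 22.4007.

q_1* = 0.4756, q_2* = 22.4007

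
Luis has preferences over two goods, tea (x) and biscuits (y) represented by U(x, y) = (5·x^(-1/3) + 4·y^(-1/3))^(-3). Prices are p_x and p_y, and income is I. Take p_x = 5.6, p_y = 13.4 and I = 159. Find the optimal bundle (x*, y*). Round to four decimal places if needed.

From the CES first-order condition, (5/4)·(y/x)^(4/3) = p_x/p_y.
Solve for the ratio: y/x = [(4/5)·p_x/p_y]^(0.75).
With the ratio pinned down, the budget gives x* = I/(p_x + p_y·(y/x)) and y* = (y/x)·x*.
Numerically y/x = 0.439673, so x* = 159/(5.6 + 13.4·0.439673) = 13.8362 and y* = 0.439673·13.8362 = 6.0834.

x* = 13.8362, y* = 6.0834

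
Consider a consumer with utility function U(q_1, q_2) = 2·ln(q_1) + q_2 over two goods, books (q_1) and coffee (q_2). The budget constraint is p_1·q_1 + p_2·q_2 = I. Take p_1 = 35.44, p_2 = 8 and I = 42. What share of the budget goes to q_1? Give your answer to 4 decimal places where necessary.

share on q_1 = 0.381

MU_q_1 = 2/q_1, MU_q_2 = 1. Tangency: 2/q_1 = p_1/p_2.
So q_1*(p_1,p_2) = 2·p_2/p_1, independent of income; and q_2* = (I − 2·p_2)/p_2.
At the given prices: q_1* = 2·8/35.44 = 0.4515, and q_2* = 3.25.
Expenditure on q_1: 35.44·0.4515 = 16; share = 0.381.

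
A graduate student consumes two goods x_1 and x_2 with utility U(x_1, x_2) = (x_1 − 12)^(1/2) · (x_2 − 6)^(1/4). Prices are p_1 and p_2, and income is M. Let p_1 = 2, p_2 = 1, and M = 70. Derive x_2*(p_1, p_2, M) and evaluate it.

After buying the subsistence bundle (12, 6), a share 2/3 of the remaining income goes to x_1: x_1* = 12 + 2/3·(M − 12p_1 − 6p_2)/p_1.
Discretionary income = 70 − 12·2 − 6·1 = 40; x_2* = 6 + 1/3·40/1 = 19.3333.

x_2* = 19.3333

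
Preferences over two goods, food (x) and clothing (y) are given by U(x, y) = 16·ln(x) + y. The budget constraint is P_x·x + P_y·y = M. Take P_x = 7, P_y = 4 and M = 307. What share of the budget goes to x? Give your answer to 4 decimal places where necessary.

MU_x = 16/x, MU_y = 1. Tangency: 16/x = P_x/P_y.
So x*(P_x,P_y) = 16·P_y/P_x, independent of income; and y* = (M − 16·P_y)/P_y.
At the given prices: x* = 16·4/7 = 9.1429, and y* = 60.75.
Expenditure on x: 7·9.1429 = 64; share = 0.2085.

share on x = 0.2085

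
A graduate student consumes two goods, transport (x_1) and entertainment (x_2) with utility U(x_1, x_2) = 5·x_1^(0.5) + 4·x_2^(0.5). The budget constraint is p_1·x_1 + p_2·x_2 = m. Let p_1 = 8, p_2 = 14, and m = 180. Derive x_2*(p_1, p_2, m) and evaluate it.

MRS = MU_x_1/MU_x_2 = (5/4)·(x_2/x_1)^(0.5). Set equal to p_1/p_2.
Solve for the ratio: x_2/x_1 = [(4/5)·p_1/p_2]^(2).
Substitute x_2 = (x_2/x_1)·x_1 into the budget: x_1* = m/(p_1 + p_2·(x_2/x_1)).
Numerically x_2/x_1 = 0.20898, so x_1* = 180/(8 + 14·0.20898) = 16.4749 and x_2* = 0.20898·16.4749 = 3.4429.

x_2* = 3.4429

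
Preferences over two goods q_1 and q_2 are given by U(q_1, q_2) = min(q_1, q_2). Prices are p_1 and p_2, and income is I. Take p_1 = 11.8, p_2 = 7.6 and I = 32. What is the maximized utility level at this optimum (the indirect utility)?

Leontief preferences: the optimum is at the kink where q_1/1 = q_2/1, i.e. q_2 = q_1.
Budget: p_1·q_1 + p_2·q_1 = I, so (p_1 + p_2)·q_1 = I.
Demand: q_1*(p_1,p_2,I) = I/(p_1 + p_2), q_2* = I/(p_1 + p_2).
Here 11.8 + 7.6 = 19.4, giving q_1* = 1.6495 and q_2* = 1.6495.
Utility at the optimum: U(1.6495, 1.6495) = 1.6495.

V = 1.6495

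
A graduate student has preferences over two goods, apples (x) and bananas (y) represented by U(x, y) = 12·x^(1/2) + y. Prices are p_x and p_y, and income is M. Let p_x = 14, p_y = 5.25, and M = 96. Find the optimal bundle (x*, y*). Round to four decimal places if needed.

MU_x = 6/√x, MU_y = 1. Tangency: 6/√x = p_x/p_y.
Thus x* = (6·p_y/p_x)² — independent of M — with the rest of income spent on y.
Plugging in: x* = (6·5.25/14)² = 5.0625, y* = 4.7857.

x* = 5.0625, y* = 4.7857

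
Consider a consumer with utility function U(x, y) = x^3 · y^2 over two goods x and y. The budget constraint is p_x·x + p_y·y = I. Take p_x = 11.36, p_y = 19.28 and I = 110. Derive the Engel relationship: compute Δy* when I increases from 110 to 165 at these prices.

The MRS is (3/2)·y/x. Set MRS = p_x/p_y.
So 3·p_y·y = 2·p_x·x; combined with the budget, a share 0.6 of income goes to x.
Demand: x*(p_x,p_y,I) = 0.6·I/p_x and y* = 0.4·I/p_y.
At p_x=11.36, p_y=19.28, I=110: y* = 0.4·110/19.28 = 2.2822.
At I' = 165: y* = 3.4232. Change: 3.4232 − 2.2822 = 1.1411.

Δy* = 1.1411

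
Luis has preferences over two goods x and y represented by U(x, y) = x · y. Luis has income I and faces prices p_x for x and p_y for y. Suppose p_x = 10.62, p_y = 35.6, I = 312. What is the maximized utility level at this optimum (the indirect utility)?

Tangency: MRS = y/x = p_x/p_y.
So p_y·y = p_x·x; combined with the budget, a share 0.5 of income goes to x.
Demand: x*(p_x,p_y,I) = 0.5·I/p_x and y* = 0.5·I/p_y.
At p_x=10.62, p_y=35.6, I=312: x* = 0.5·312/10.62 = 14.6893, y* = 4.382.
Utility at the optimum: U(14.6893, 4.382) = 64.3687.

V = 64.3687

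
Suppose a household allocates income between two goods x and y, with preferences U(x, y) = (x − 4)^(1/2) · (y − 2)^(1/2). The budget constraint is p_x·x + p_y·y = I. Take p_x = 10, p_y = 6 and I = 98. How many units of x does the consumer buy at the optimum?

x* = 6.3

Let x' = x−4, y' = y−2. MRS = y'/x' = p_x/p_y.
Substituting into the budget: x* = 4 + 0.5·(I − 4·p_x − 2·p_y)/p_x, and y* = 2 + 0.5·(…)/p_y.
Discretionary income = 98 − 4·10 − 2·6 = 46; x* = 4 + 0.5·46/10 = 6.3.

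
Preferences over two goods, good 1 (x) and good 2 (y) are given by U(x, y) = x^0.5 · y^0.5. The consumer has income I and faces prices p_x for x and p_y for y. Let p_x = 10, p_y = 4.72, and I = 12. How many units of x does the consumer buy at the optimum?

At p_x=10, p_y=4.72, I=12: x* = 0.5·12/10 = 0.6.

x* = 0.6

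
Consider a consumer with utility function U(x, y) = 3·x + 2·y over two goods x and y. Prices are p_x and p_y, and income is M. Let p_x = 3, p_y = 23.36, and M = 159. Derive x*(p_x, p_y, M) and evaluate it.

x* = 53

Perfect substitutes: compare marginal utility per dollar. 3/p_x vs 2/p_y → 1 vs 0.0856.
x gives more utility per dollar, so spend all income on x: x* = M/p_x, y* = 0.
Numerically: x* = 53, y* = 0.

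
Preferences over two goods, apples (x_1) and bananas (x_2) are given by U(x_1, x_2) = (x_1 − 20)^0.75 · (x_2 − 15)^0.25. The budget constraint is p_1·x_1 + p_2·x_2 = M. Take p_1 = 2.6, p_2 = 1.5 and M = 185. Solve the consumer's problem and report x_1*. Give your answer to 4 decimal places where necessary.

MRS = 3·(x_2−15)/(x_1−20). Tangency with p_1/p_2 gives x_2−15 = (1/3)·(p_1/p_2)·(x_1−20).
After buying the subsistence bundle (20, 15), a share 0.75 of the remaining income goes to x_1: x_1* = 20 + 0.75·(M − 20p_1 − 15p_2)/p_1.
Discretionary income = 185 − 20·2.6 − 15·1.5 = 110.5; x_1* = 20 + 0.75·110.5/2.6 = 51.875.

x_1* = 51.875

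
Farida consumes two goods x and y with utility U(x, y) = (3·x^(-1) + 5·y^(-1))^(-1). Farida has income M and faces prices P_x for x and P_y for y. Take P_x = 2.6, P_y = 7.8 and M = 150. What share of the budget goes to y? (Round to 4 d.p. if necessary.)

share on y = 0.691

MU_x ∝ 3·x^(-2), MU_y ∝ 5·y^(-2), so MRS = (3/5)·(y/x)^(2) = P_x/P_y.
Solve for the ratio: y/x = [(5/3)·P_x/P_y]^(0.5).
Substitute y = (y/x)·x into the budget: x* = M/(P_x + P_y·(y/x)).
Numerically y/x = 0.745356, so x* = 150/(2.6 + 7.8·0.745356) = 17.8279 and y* = 0.745356·17.8279 = 13.2881.
Expenditure on y: 7.8·13.2881 = 103.6475; share = 0.691.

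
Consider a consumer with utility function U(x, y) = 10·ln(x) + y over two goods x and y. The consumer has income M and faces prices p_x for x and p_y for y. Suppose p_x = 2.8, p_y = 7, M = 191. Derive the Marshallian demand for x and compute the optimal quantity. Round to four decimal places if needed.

x* = 25

Set MRS = p_x/p_y: (10/x)/1 = p_x/p_y.
So x*(p_x,p_y) = 10·p_y/p_x, independent of income; and y* = (M − 10·p_y)/p_y.
At the given prices: x* = 10·7/2.8 = 25.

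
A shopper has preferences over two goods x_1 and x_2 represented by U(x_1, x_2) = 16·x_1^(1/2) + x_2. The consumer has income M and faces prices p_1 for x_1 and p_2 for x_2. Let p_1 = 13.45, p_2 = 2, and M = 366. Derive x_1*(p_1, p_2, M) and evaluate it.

Set MRS = p_1/p_2: 8·x_1^(−1/2) = p_1/p_2.
Solve: √x_1 = 8·p_2/p_1, so x_1*(p_1,p_2) = (8·p_2/p_1)², and x_2* = (M − p_1·x_1*)/p_2.
Plugging in: x_1* = (8·2/13.45)² = 1.4151.

x_1* = 1.4151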